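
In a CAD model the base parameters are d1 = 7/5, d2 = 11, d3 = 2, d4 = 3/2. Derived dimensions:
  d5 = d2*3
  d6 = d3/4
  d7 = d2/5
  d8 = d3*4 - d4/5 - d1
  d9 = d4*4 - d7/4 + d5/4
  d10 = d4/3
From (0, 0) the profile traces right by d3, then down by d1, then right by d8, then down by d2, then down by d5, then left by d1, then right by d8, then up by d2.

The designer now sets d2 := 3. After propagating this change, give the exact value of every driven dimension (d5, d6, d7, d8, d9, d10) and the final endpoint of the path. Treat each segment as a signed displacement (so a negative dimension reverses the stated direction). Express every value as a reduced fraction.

d5 = 9
d6 = 1/2
d7 = 3/5
d8 = 63/10
d9 = 81/10
d10 = 1/2
endpoint = (66/5, -52/5)

Apply edit: d2 := 3
  d5 = d2*3 = 9
  d6 = d3/4 = 1/2
  d7 = d2/5 = 3/5
  d8 = d3*4 - d4/5 - d1 = 63/10
  d9 = d4*4 - d7/4 + d5/4 = 81/10
  d10 = d4/3 = 1/2
Walk from origin (0, 0):
  seg 1: right by d3 = 2 → (2, 0)
  seg 2: down by d1 = 7/5 → (2, -7/5)
  seg 3: right by d8 = 63/10 → (83/10, -7/5)
  seg 4: down by d2 = 3 → (83/10, -22/5)
  seg 5: down by d5 = 9 → (83/10, -67/5)
  seg 6: left by d1 = 7/5 → (69/10, -67/5)
  seg 7: right by d8 = 63/10 → (66/5, -67/5)
  seg 8: up by d2 = 3 → (66/5, -52/5)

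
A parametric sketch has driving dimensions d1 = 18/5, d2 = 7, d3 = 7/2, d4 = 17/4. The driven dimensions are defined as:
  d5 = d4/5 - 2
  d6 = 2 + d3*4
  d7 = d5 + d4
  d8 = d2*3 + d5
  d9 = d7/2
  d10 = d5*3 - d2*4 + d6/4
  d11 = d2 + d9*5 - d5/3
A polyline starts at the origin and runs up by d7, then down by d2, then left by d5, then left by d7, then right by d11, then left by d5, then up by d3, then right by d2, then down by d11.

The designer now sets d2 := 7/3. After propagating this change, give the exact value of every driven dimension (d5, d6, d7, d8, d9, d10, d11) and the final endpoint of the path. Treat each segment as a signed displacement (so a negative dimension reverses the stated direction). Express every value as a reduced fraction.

Apply edit: d2 := 7/3
  d5 = d4/5 - 2 = -23/20
  d6 = 2 + d3*4 = 16
  d7 = d5 + d4 = 31/10
  d8 = d2*3 + d5 = 117/20
  d9 = d7/2 = 31/20
  d10 = d5*3 - d2*4 + d6/4 = -527/60
  d11 = d2 + d9*5 - d5/3 = 157/15
Walk from origin (0, 0):
  seg 1: up by d7 = 31/10 → (0, 31/10)
  seg 2: down by d2 = 7/3 → (0, 23/30)
  seg 3: left by d5 = -23/20 → (23/20, 23/30)
  seg 4: left by d7 = 31/10 → (-39/20, 23/30)
  seg 5: right by d11 = 157/15 → (511/60, 23/30)
  seg 6: left by d5 = -23/20 → (29/3, 23/30)
  seg 7: up by d3 = 7/2 → (29/3, 64/15)
  seg 8: right by d2 = 7/3 → (12, 64/15)
  seg 9: down by d11 = 157/15 → (12, -31/5)

d5 = -23/20
d6 = 16
d7 = 31/10
d8 = 117/20
d9 = 31/20
d10 = -527/60
d11 = 157/15
endpoint = (12, -31/5)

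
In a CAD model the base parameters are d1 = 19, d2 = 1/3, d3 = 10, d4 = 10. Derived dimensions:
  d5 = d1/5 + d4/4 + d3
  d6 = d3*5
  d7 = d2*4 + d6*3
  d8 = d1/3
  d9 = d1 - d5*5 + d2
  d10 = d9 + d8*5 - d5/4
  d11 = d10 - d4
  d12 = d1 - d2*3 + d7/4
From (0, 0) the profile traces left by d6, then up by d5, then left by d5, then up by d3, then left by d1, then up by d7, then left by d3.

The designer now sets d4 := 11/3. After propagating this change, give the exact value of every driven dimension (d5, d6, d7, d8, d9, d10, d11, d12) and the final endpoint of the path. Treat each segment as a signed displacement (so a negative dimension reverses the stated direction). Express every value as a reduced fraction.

d5 = 883/60
d6 = 50
d7 = 454/3
d8 = 19/3
d9 = -217/4
d10 = -2101/80
d11 = -7183/240
d12 = 335/6
endpoint = (-5623/60, 3521/20)

Apply edit: d4 := 11/3
  d5 = d1/5 + d4/4 + d3 = 883/60
  d6 = d3*5 = 50
  d7 = d2*4 + d6*3 = 454/3
  d8 = d1/3 = 19/3
  d9 = d1 - d5*5 + d2 = -217/4
  d10 = d9 + d8*5 - d5/4 = -2101/80
  d11 = d10 - d4 = -7183/240
  d12 = d1 - d2*3 + d7/4 = 335/6
Walk from origin (0, 0):
  seg 1: left by d6 = 50 → (-50, 0)
  seg 2: up by d5 = 883/60 → (-50, 883/60)
  seg 3: left by d5 = 883/60 → (-3883/60, 883/60)
  seg 4: up by d3 = 10 → (-3883/60, 1483/60)
  seg 5: left by d1 = 19 → (-5023/60, 1483/60)
  seg 6: up by d7 = 454/3 → (-5023/60, 3521/20)
  seg 7: left by d3 = 10 → (-5623/60, 3521/20)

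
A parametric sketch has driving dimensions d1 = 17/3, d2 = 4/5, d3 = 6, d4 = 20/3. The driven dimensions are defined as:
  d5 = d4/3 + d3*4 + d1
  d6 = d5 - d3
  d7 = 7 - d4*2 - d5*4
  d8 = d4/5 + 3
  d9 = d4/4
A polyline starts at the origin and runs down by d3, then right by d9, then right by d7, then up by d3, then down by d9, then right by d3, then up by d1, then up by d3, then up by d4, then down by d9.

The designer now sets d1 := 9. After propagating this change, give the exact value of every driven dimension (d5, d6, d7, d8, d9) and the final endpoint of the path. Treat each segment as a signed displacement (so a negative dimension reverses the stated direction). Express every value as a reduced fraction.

Apply edit: d1 := 9
  d5 = d4/3 + d3*4 + d1 = 317/9
  d6 = d5 - d3 = 263/9
  d7 = 7 - d4*2 - d5*4 = -1325/9
  d8 = d4/5 + 3 = 13/3
  d9 = d4/4 = 5/3
Walk from origin (0, 0):
  seg 1: down by d3 = 6 → (0, -6)
  seg 2: right by d9 = 5/3 → (5/3, -6)
  seg 3: right by d7 = -1325/9 → (-1310/9, -6)
  seg 4: up by d3 = 6 → (-1310/9, 0)
  seg 5: down by d9 = 5/3 → (-1310/9, -5/3)
  seg 6: right by d3 = 6 → (-1256/9, -5/3)
  seg 7: up by d1 = 9 → (-1256/9, 22/3)
  seg 8: up by d3 = 6 → (-1256/9, 40/3)
  seg 9: up by d4 = 20/3 → (-1256/9, 20)
  seg 10: down by d9 = 5/3 → (-1256/9, 55/3)

d5 = 317/9
d6 = 263/9
d7 = -1325/9
d8 = 13/3
d9 = 5/3
endpoint = (-1256/9, 55/3)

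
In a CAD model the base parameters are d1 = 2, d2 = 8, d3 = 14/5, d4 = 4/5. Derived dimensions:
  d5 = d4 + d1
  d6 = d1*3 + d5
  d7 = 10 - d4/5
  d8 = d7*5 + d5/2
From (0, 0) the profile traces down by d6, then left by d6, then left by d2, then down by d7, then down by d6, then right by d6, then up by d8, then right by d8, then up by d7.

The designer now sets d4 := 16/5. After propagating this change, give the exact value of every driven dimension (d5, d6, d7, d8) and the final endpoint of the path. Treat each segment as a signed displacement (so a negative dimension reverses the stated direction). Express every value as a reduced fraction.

Apply edit: d4 := 16/5
  d5 = d4 + d1 = 26/5
  d6 = d1*3 + d5 = 56/5
  d7 = 10 - d4/5 = 234/25
  d8 = d7*5 + d5/2 = 247/5
Walk from origin (0, 0):
  seg 1: down by d6 = 56/5 → (0, -56/5)
  seg 2: left by d6 = 56/5 → (-56/5, -56/5)
  seg 3: left by d2 = 8 → (-96/5, -56/5)
  seg 4: down by d7 = 234/25 → (-96/5, -514/25)
  seg 5: down by d6 = 56/5 → (-96/5, -794/25)
  seg 6: right by d6 = 56/5 → (-8, -794/25)
  seg 7: up by d8 = 247/5 → (-8, 441/25)
  seg 8: right by d8 = 247/5 → (207/5, 441/25)
  seg 9: up by d7 = 234/25 → (207/5, 27)

d5 = 26/5
d6 = 56/5
d7 = 234/25
d8 = 247/5
endpoint = (207/5, 27)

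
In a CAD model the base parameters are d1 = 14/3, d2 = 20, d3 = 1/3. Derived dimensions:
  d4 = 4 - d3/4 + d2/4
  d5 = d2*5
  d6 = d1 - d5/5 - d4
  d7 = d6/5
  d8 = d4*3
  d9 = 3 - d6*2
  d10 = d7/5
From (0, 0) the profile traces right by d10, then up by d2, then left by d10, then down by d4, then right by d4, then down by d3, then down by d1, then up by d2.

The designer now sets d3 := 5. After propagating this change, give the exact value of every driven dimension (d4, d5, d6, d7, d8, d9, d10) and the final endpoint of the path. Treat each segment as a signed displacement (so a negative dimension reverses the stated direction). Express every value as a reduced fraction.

Apply edit: d3 := 5
  d4 = 4 - d3/4 + d2/4 = 31/4
  d5 = d2*5 = 100
  d6 = d1 - d5/5 - d4 = -277/12
  d7 = d6/5 = -277/60
  d8 = d4*3 = 93/4
  d9 = 3 - d6*2 = 295/6
  d10 = d7/5 = -277/300
Walk from origin (0, 0):
  seg 1: right by d10 = -277/300 → (-277/300, 0)
  seg 2: up by d2 = 20 → (-277/300, 20)
  seg 3: left by d10 = -277/300 → (0, 20)
  seg 4: down by d4 = 31/4 → (0, 49/4)
  seg 5: right by d4 = 31/4 → (31/4, 49/4)
  seg 6: down by d3 = 5 → (31/4, 29/4)
  seg 7: down by d1 = 14/3 → (31/4, 31/12)
  seg 8: up by d2 = 20 → (31/4, 271/12)

d4 = 31/4
d5 = 100
d6 = -277/12
d7 = -277/60
d8 = 93/4
d9 = 295/6
d10 = -277/300
endpoint = (31/4, 271/12)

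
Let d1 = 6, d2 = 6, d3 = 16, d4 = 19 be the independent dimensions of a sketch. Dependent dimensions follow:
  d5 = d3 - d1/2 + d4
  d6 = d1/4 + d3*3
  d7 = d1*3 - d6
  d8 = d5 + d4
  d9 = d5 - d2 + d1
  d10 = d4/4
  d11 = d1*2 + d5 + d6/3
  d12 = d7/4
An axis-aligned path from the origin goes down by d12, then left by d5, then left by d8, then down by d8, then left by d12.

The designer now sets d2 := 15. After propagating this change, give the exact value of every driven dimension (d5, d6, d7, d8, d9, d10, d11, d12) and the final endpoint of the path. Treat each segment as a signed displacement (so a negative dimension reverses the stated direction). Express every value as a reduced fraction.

Apply edit: d2 := 15
  d5 = d3 - d1/2 + d4 = 32
  d6 = d1/4 + d3*3 = 99/2
  d7 = d1*3 - d6 = -63/2
  d8 = d5 + d4 = 51
  d9 = d5 - d2 + d1 = 23
  d10 = d4/4 = 19/4
  d11 = d1*2 + d5 + d6/3 = 121/2
  d12 = d7/4 = -63/8
Walk from origin (0, 0):
  seg 1: down by d12 = -63/8 → (0, 63/8)
  seg 2: left by d5 = 32 → (-32, 63/8)
  seg 3: left by d8 = 51 → (-83, 63/8)
  seg 4: down by d8 = 51 → (-83, -345/8)
  seg 5: left by d12 = -63/8 → (-601/8, -345/8)

d5 = 32
d6 = 99/2
d7 = -63/2
d8 = 51
d9 = 23
d10 = 19/4
d11 = 121/2
d12 = -63/8
endpoint = (-601/8, -345/8)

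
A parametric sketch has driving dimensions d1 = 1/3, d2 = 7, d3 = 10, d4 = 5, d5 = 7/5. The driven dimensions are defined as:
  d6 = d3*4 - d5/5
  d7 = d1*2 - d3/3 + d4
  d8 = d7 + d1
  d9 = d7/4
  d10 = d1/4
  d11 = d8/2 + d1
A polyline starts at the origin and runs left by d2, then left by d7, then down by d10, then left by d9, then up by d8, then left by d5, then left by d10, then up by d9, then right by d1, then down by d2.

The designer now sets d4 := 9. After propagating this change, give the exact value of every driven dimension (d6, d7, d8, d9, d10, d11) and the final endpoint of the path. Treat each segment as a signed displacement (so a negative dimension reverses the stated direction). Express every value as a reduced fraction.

d6 = 993/25
d7 = 19/3
d8 = 20/3
d9 = 19/12
d10 = 1/12
d11 = 11/3
endpoint = (-241/15, 7/6)

Apply edit: d4 := 9
  d6 = d3*4 - d5/5 = 993/25
  d7 = d1*2 - d3/3 + d4 = 19/3
  d8 = d7 + d1 = 20/3
  d9 = d7/4 = 19/12
  d10 = d1/4 = 1/12
  d11 = d8/2 + d1 = 11/3
Walk from origin (0, 0):
  seg 1: left by d2 = 7 → (-7, 0)
  seg 2: left by d7 = 19/3 → (-40/3, 0)
  seg 3: down by d10 = 1/12 → (-40/3, -1/12)
  seg 4: left by d9 = 19/12 → (-179/12, -1/12)
  seg 5: up by d8 = 20/3 → (-179/12, 79/12)
  seg 6: left by d5 = 7/5 → (-979/60, 79/12)
  seg 7: left by d10 = 1/12 → (-82/5, 79/12)
  seg 8: up by d9 = 19/12 → (-82/5, 49/6)
  seg 9: right by d1 = 1/3 → (-241/15, 49/6)
  seg 10: down by d2 = 7 → (-241/15, 7/6)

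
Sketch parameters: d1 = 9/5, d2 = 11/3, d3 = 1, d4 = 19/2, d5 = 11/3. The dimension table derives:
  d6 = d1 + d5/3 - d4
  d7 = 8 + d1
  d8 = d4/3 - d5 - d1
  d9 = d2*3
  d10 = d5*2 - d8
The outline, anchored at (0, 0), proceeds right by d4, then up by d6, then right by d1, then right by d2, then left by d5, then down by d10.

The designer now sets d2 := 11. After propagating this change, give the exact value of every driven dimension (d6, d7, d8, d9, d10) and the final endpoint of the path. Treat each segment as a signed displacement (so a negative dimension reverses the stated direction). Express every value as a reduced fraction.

Apply edit: d2 := 11
  d6 = d1 + d5/3 - d4 = -583/90
  d7 = 8 + d1 = 49/5
  d8 = d4/3 - d5 - d1 = -23/10
  d9 = d2*3 = 33
  d10 = d5*2 - d8 = 289/30
Walk from origin (0, 0):
  seg 1: right by d4 = 19/2 → (19/2, 0)
  seg 2: up by d6 = -583/90 → (19/2, -583/90)
  seg 3: right by d1 = 9/5 → (113/10, -583/90)
  seg 4: right by d2 = 11 → (223/10, -583/90)
  seg 5: left by d5 = 11/3 → (559/30, -583/90)
  seg 6: down by d10 = 289/30 → (559/30, -145/9)

d6 = -583/90
d7 = 49/5
d8 = -23/10
d9 = 33
d10 = 289/30
endpoint = (559/30, -145/9)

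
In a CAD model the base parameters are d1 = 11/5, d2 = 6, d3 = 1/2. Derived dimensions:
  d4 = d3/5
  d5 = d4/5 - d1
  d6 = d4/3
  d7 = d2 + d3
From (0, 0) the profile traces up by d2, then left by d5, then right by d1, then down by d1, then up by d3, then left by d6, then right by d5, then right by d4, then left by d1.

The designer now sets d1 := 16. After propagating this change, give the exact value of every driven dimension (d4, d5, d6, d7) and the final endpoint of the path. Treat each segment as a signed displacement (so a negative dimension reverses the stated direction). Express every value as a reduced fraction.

Apply edit: d1 := 16
  d4 = d3/5 = 1/10
  d5 = d4/5 - d1 = -799/50
  d6 = d4/3 = 1/30
  d7 = d2 + d3 = 13/2
Walk from origin (0, 0):
  seg 1: up by d2 = 6 → (0, 6)
  seg 2: left by d5 = -799/50 → (799/50, 6)
  seg 3: right by d1 = 16 → (1599/50, 6)
  seg 4: down by d1 = 16 → (1599/50, -10)
  seg 5: up by d3 = 1/2 → (1599/50, -19/2)
  seg 6: left by d6 = 1/30 → (2396/75, -19/2)
  seg 7: right by d5 = -799/50 → (479/30, -19/2)
  seg 8: right by d4 = 1/10 → (241/15, -19/2)
  seg 9: left by d1 = 16 → (1/15, -19/2)

d4 = 1/10
d5 = -799/50
d6 = 1/30
d7 = 13/2
endpoint = (1/15, -19/2)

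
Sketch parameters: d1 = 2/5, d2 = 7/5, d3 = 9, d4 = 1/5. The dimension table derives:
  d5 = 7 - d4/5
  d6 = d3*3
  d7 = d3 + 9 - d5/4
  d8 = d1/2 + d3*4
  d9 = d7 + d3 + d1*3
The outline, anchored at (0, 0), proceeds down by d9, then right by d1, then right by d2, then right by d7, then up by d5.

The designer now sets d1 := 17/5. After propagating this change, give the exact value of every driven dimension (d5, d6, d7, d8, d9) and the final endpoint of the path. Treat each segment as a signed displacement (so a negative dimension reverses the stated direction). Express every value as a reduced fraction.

d5 = 174/25
d6 = 27
d7 = 813/50
d8 = 377/10
d9 = 1773/50
endpoint = (1053/50, -57/2)

Apply edit: d1 := 17/5
  d5 = 7 - d4/5 = 174/25
  d6 = d3*3 = 27
  d7 = d3 + 9 - d5/4 = 813/50
  d8 = d1/2 + d3*4 = 377/10
  d9 = d7 + d3 + d1*3 = 1773/50
Walk from origin (0, 0):
  seg 1: down by d9 = 1773/50 → (0, -1773/50)
  seg 2: right by d1 = 17/5 → (17/5, -1773/50)
  seg 3: right by d2 = 7/5 → (24/5, -1773/50)
  seg 4: right by d7 = 813/50 → (1053/50, -1773/50)
  seg 5: up by d5 = 174/25 → (1053/50, -57/2)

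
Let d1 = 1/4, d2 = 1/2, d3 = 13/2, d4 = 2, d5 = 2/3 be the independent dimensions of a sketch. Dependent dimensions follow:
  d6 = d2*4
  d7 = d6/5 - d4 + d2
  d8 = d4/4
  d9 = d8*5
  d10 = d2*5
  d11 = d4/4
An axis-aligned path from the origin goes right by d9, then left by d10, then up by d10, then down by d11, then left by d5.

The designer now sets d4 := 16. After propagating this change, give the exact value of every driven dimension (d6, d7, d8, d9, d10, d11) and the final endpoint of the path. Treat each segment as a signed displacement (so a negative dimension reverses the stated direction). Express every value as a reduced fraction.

Apply edit: d4 := 16
  d6 = d2*4 = 2
  d7 = d6/5 - d4 + d2 = -151/10
  d8 = d4/4 = 4
  d9 = d8*5 = 20
  d10 = d2*5 = 5/2
  d11 = d4/4 = 4
Walk from origin (0, 0):
  seg 1: right by d9 = 20 → (20, 0)
  seg 2: left by d10 = 5/2 → (35/2, 0)
  seg 3: up by d10 = 5/2 → (35/2, 5/2)
  seg 4: down by d11 = 4 → (35/2, -3/2)
  seg 5: left by d5 = 2/3 → (101/6, -3/2)

d6 = 2
d7 = -151/10
d8 = 4
d9 = 20
d10 = 5/2
d11 = 4
endpoint = (101/6, -3/2)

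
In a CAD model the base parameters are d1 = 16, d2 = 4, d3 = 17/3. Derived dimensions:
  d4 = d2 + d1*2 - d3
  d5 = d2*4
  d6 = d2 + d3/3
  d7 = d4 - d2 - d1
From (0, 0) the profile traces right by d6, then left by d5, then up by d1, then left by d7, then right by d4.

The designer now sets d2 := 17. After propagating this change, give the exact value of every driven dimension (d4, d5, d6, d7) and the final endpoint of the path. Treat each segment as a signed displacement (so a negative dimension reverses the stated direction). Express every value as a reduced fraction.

d4 = 130/3
d5 = 68
d6 = 170/9
d7 = 31/3
endpoint = (-145/9, 16)

Apply edit: d2 := 17
  d4 = d2 + d1*2 - d3 = 130/3
  d5 = d2*4 = 68
  d6 = d2 + d3/3 = 170/9
  d7 = d4 - d2 - d1 = 31/3
Walk from origin (0, 0):
  seg 1: right by d6 = 170/9 → (170/9, 0)
  seg 2: left by d5 = 68 → (-442/9, 0)
  seg 3: up by d1 = 16 → (-442/9, 16)
  seg 4: left by d7 = 31/3 → (-535/9, 16)
  seg 5: right by d4 = 130/3 → (-145/9, 16)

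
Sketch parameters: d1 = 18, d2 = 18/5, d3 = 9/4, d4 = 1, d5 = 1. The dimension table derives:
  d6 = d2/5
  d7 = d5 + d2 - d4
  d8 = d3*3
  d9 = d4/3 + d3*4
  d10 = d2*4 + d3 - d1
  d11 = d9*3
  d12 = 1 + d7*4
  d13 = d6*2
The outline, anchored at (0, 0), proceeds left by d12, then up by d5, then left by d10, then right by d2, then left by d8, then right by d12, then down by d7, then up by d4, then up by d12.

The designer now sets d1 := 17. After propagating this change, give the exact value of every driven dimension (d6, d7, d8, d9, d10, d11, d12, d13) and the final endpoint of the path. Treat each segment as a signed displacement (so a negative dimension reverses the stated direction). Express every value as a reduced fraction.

d6 = 18/25
d7 = 18/5
d8 = 27/4
d9 = 28/3
d10 = -7/20
d11 = 28
d12 = 77/5
d13 = 36/25
endpoint = (-14/5, 69/5)

Apply edit: d1 := 17
  d6 = d2/5 = 18/25
  d7 = d5 + d2 - d4 = 18/5
  d8 = d3*3 = 27/4
  d9 = d4/3 + d3*4 = 28/3
  d10 = d2*4 + d3 - d1 = -7/20
  d11 = d9*3 = 28
  d12 = 1 + d7*4 = 77/5
  d13 = d6*2 = 36/25
Walk from origin (0, 0):
  seg 1: left by d12 = 77/5 → (-77/5, 0)
  seg 2: up by d5 = 1 → (-77/5, 1)
  seg 3: left by d10 = -7/20 → (-301/20, 1)
  seg 4: right by d2 = 18/5 → (-229/20, 1)
  seg 5: left by d8 = 27/4 → (-91/5, 1)
  seg 6: right by d12 = 77/5 → (-14/5, 1)
  seg 7: down by d7 = 18/5 → (-14/5, -13/5)
  seg 8: up by d4 = 1 → (-14/5, -8/5)
  seg 9: up by d12 = 77/5 → (-14/5, 69/5)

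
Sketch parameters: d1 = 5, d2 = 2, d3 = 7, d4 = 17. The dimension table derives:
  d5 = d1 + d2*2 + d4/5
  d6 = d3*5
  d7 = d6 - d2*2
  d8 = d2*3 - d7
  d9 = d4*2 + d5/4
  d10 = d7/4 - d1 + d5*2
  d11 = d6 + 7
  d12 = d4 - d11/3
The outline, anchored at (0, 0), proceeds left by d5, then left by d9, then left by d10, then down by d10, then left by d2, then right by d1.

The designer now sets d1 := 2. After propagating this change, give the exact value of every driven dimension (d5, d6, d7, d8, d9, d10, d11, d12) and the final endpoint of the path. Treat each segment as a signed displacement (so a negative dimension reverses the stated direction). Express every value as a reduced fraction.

d5 = 47/5
d6 = 35
d7 = 31
d8 = -25
d9 = 727/20
d10 = 491/20
d11 = 42
d12 = 3
endpoint = (-703/10, -491/20)

Apply edit: d1 := 2
  d5 = d1 + d2*2 + d4/5 = 47/5
  d6 = d3*5 = 35
  d7 = d6 - d2*2 = 31
  d8 = d2*3 - d7 = -25
  d9 = d4*2 + d5/4 = 727/20
  d10 = d7/4 - d1 + d5*2 = 491/20
  d11 = d6 + 7 = 42
  d12 = d4 - d11/3 = 3
Walk from origin (0, 0):
  seg 1: left by d5 = 47/5 → (-47/5, 0)
  seg 2: left by d9 = 727/20 → (-183/4, 0)
  seg 3: left by d10 = 491/20 → (-703/10, 0)
  seg 4: down by d10 = 491/20 → (-703/10, -491/20)
  seg 5: left by d2 = 2 → (-723/10, -491/20)
  seg 6: right by d1 = 2 → (-703/10, -491/20)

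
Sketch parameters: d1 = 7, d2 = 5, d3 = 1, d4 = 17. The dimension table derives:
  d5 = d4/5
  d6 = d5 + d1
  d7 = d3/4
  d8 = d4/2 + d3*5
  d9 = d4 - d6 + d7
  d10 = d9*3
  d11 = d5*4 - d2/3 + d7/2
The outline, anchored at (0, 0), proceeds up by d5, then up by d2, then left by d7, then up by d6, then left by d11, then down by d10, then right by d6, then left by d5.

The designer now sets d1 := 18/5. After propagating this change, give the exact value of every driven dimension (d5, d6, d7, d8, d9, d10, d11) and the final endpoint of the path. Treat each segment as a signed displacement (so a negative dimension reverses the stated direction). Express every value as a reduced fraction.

Apply edit: d1 := 18/5
  d5 = d4/5 = 17/5
  d6 = d5 + d1 = 7
  d7 = d3/4 = 1/4
  d8 = d4/2 + d3*5 = 27/2
  d9 = d4 - d6 + d7 = 41/4
  d10 = d9*3 = 123/4
  d11 = d5*4 - d2/3 + d7/2 = 1447/120
Walk from origin (0, 0):
  seg 1: up by d5 = 17/5 → (0, 17/5)
  seg 2: up by d2 = 5 → (0, 42/5)
  seg 3: left by d7 = 1/4 → (-1/4, 42/5)
  seg 4: up by d6 = 7 → (-1/4, 77/5)
  seg 5: left by d11 = 1447/120 → (-1477/120, 77/5)
  seg 6: down by d10 = 123/4 → (-1477/120, -307/20)
  seg 7: right by d6 = 7 → (-637/120, -307/20)
  seg 8: left by d5 = 17/5 → (-209/24, -307/20)

d5 = 17/5
d6 = 7
d7 = 1/4
d8 = 27/2
d9 = 41/4
d10 = 123/4
d11 = 1447/120
endpoint = (-209/24, -307/20)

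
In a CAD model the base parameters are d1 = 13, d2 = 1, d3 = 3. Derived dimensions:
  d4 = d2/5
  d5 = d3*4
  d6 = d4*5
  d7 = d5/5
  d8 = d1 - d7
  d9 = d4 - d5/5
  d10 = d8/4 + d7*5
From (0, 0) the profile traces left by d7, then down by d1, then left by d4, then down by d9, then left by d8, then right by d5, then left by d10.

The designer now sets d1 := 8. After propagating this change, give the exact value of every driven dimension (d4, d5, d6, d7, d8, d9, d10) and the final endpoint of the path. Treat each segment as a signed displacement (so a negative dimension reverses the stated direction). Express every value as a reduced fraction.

d4 = 1/5
d5 = 12
d6 = 1
d7 = 12/5
d8 = 28/5
d9 = -11/5
d10 = 67/5
endpoint = (-48/5, -29/5)

Apply edit: d1 := 8
  d4 = d2/5 = 1/5
  d5 = d3*4 = 12
  d6 = d4*5 = 1
  d7 = d5/5 = 12/5
  d8 = d1 - d7 = 28/5
  d9 = d4 - d5/5 = -11/5
  d10 = d8/4 + d7*5 = 67/5
Walk from origin (0, 0):
  seg 1: left by d7 = 12/5 → (-12/5, 0)
  seg 2: down by d1 = 8 → (-12/5, -8)
  seg 3: left by d4 = 1/5 → (-13/5, -8)
  seg 4: down by d9 = -11/5 → (-13/5, -29/5)
  seg 5: left by d8 = 28/5 → (-41/5, -29/5)
  seg 6: right by d5 = 12 → (19/5, -29/5)
  seg 7: left by d10 = 67/5 → (-48/5, -29/5)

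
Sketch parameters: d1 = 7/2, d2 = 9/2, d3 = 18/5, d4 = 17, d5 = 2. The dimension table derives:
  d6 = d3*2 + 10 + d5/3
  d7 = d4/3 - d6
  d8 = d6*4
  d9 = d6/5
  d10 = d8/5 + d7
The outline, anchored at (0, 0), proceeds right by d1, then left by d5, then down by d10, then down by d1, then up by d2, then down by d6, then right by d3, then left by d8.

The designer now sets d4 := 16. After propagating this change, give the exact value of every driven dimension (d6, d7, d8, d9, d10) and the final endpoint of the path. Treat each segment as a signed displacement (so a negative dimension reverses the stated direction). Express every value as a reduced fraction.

Apply edit: d4 := 16
  d6 = d3*2 + 10 + d5/3 = 268/15
  d7 = d4/3 - d6 = -188/15
  d8 = d6*4 = 1072/15
  d9 = d6/5 = 268/75
  d10 = d8/5 + d7 = 44/25
Walk from origin (0, 0):
  seg 1: right by d1 = 7/2 → (7/2, 0)
  seg 2: left by d5 = 2 → (3/2, 0)
  seg 3: down by d10 = 44/25 → (3/2, -44/25)
  seg 4: down by d1 = 7/2 → (3/2, -263/50)
  seg 5: up by d2 = 9/2 → (3/2, -19/25)
  seg 6: down by d6 = 268/15 → (3/2, -1397/75)
  seg 7: right by d3 = 18/5 → (51/10, -1397/75)
  seg 8: left by d8 = 1072/15 → (-1991/30, -1397/75)

d6 = 268/15
d7 = -188/15
d8 = 1072/15
d9 = 268/75
d10 = 44/25
endpoint = (-1991/30, -1397/75)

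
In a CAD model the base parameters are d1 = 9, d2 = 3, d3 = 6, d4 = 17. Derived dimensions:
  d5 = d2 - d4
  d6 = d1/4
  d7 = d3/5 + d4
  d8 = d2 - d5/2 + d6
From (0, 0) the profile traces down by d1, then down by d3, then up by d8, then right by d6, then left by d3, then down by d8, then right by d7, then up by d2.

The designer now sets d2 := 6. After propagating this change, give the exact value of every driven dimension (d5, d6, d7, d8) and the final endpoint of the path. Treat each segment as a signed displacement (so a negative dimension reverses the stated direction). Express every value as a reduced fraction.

Apply edit: d2 := 6
  d5 = d2 - d4 = -11
  d6 = d1/4 = 9/4
  d7 = d3/5 + d4 = 91/5
  d8 = d2 - d5/2 + d6 = 55/4
Walk from origin (0, 0):
  seg 1: down by d1 = 9 → (0, -9)
  seg 2: down by d3 = 6 → (0, -15)
  seg 3: up by d8 = 55/4 → (0, -5/4)
  seg 4: right by d6 = 9/4 → (9/4, -5/4)
  seg 5: left by d3 = 6 → (-15/4, -5/4)
  seg 6: down by d8 = 55/4 → (-15/4, -15)
  seg 7: right by d7 = 91/5 → (289/20, -15)
  seg 8: up by d2 = 6 → (289/20, -9)

d5 = -11
d6 = 9/4
d7 = 91/5
d8 = 55/4
endpoint = (289/20, -9)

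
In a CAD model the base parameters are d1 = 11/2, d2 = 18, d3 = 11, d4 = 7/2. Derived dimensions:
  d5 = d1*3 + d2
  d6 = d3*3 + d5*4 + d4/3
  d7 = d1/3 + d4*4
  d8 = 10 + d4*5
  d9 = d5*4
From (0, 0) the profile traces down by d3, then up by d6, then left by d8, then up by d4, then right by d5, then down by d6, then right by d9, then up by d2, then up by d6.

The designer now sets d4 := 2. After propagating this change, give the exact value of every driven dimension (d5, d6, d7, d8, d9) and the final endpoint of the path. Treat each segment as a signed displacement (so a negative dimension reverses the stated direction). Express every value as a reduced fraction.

Apply edit: d4 := 2
  d5 = d1*3 + d2 = 69/2
  d6 = d3*3 + d5*4 + d4/3 = 515/3
  d7 = d1/3 + d4*4 = 59/6
  d8 = 10 + d4*5 = 20
  d9 = d5*4 = 138
Walk from origin (0, 0):
  seg 1: down by d3 = 11 → (0, -11)
  seg 2: up by d6 = 515/3 → (0, 482/3)
  seg 3: left by d8 = 20 → (-20, 482/3)
  seg 4: up by d4 = 2 → (-20, 488/3)
  seg 5: right by d5 = 69/2 → (29/2, 488/3)
  seg 6: down by d6 = 515/3 → (29/2, -9)
  seg 7: right by d9 = 138 → (305/2, -9)
  seg 8: up by d2 = 18 → (305/2, 9)
  seg 9: up by d6 = 515/3 → (305/2, 542/3)

d5 = 69/2
d6 = 515/3
d7 = 59/6
d8 = 20
d9 = 138
endpoint = (305/2, 542/3)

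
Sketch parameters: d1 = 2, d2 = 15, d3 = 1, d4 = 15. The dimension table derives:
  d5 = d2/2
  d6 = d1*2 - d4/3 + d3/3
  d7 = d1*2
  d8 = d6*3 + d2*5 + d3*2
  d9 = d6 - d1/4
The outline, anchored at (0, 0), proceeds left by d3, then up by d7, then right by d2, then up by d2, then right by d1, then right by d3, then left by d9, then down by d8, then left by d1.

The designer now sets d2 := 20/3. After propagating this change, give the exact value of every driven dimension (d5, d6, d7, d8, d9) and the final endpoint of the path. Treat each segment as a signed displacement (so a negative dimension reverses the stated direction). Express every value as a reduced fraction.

Apply edit: d2 := 20/3
  d5 = d2/2 = 10/3
  d6 = d1*2 - d4/3 + d3/3 = -2/3
  d7 = d1*2 = 4
  d8 = d6*3 + d2*5 + d3*2 = 100/3
  d9 = d6 - d1/4 = -7/6
Walk from origin (0, 0):
  seg 1: left by d3 = 1 → (-1, 0)
  seg 2: up by d7 = 4 → (-1, 4)
  seg 3: right by d2 = 20/3 → (17/3, 4)
  seg 4: up by d2 = 20/3 → (17/3, 32/3)
  seg 5: right by d1 = 2 → (23/3, 32/3)
  seg 6: right by d3 = 1 → (26/3, 32/3)
  seg 7: left by d9 = -7/6 → (59/6, 32/3)
  seg 8: down by d8 = 100/3 → (59/6, -68/3)
  seg 9: left by d1 = 2 → (47/6, -68/3)

d5 = 10/3
d6 = -2/3
d7 = 4
d8 = 100/3
d9 = -7/6
endpoint = (47/6, -68/3)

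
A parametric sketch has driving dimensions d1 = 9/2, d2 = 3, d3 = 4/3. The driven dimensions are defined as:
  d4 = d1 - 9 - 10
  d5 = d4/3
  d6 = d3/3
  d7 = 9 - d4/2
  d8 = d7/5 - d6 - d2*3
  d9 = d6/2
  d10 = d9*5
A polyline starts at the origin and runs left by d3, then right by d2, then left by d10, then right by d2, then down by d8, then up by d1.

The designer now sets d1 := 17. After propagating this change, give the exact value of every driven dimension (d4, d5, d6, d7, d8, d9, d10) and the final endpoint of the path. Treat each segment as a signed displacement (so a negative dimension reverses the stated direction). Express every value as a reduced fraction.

Apply edit: d1 := 17
  d4 = d1 - 9 - 10 = -2
  d5 = d4/3 = -2/3
  d6 = d3/3 = 4/9
  d7 = 9 - d4/2 = 10
  d8 = d7/5 - d6 - d2*3 = -67/9
  d9 = d6/2 = 2/9
  d10 = d9*5 = 10/9
Walk from origin (0, 0):
  seg 1: left by d3 = 4/3 → (-4/3, 0)
  seg 2: right by d2 = 3 → (5/3, 0)
  seg 3: left by d10 = 10/9 → (5/9, 0)
  seg 4: right by d2 = 3 → (32/9, 0)
  seg 5: down by d8 = -67/9 → (32/9, 67/9)
  seg 6: up by d1 = 17 → (32/9, 220/9)

d4 = -2
d5 = -2/3
d6 = 4/9
d7 = 10
d8 = -67/9
d9 = 2/9
d10 = 10/9
endpoint = (32/9, 220/9)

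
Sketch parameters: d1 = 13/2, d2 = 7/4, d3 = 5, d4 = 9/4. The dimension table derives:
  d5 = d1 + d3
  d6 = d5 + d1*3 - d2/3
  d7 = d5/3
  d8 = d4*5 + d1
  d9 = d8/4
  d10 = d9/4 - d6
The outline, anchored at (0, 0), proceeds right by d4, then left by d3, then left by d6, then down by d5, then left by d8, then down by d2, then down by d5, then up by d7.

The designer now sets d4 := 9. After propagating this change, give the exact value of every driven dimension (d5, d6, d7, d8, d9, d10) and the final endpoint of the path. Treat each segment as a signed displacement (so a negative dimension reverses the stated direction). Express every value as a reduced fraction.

d5 = 23/2
d6 = 365/12
d7 = 23/6
d8 = 103/2
d9 = 103/8
d10 = -2611/96
endpoint = (-935/12, -251/12)

Apply edit: d4 := 9
  d5 = d1 + d3 = 23/2
  d6 = d5 + d1*3 - d2/3 = 365/12
  d7 = d5/3 = 23/6
  d8 = d4*5 + d1 = 103/2
  d9 = d8/4 = 103/8
  d10 = d9/4 - d6 = -2611/96
Walk from origin (0, 0):
  seg 1: right by d4 = 9 → (9, 0)
  seg 2: left by d3 = 5 → (4, 0)
  seg 3: left by d6 = 365/12 → (-317/12, 0)
  seg 4: down by d5 = 23/2 → (-317/12, -23/2)
  seg 5: left by d8 = 103/2 → (-935/12, -23/2)
  seg 6: down by d2 = 7/4 → (-935/12, -53/4)
  seg 7: down by d5 = 23/2 → (-935/12, -99/4)
  seg 8: up by d7 = 23/6 → (-935/12, -251/12)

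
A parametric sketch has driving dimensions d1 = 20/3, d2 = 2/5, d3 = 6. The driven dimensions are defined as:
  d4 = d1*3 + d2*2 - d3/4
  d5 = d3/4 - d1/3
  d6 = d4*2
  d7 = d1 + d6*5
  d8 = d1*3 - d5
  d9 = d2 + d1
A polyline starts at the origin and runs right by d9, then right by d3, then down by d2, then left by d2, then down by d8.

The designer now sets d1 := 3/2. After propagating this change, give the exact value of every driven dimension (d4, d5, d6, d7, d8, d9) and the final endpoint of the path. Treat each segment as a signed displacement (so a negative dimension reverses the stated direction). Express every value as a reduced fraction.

d4 = 19/5
d5 = 1
d6 = 38/5
d7 = 79/2
d8 = 7/2
d9 = 19/10
endpoint = (15/2, -39/10)

Apply edit: d1 := 3/2
  d4 = d1*3 + d2*2 - d3/4 = 19/5
  d5 = d3/4 - d1/3 = 1
  d6 = d4*2 = 38/5
  d7 = d1 + d6*5 = 79/2
  d8 = d1*3 - d5 = 7/2
  d9 = d2 + d1 = 19/10
Walk from origin (0, 0):
  seg 1: right by d9 = 19/10 → (19/10, 0)
  seg 2: right by d3 = 6 → (79/10, 0)
  seg 3: down by d2 = 2/5 → (79/10, -2/5)
  seg 4: left by d2 = 2/5 → (15/2, -2/5)
  seg 5: down by d8 = 7/2 → (15/2, -39/10)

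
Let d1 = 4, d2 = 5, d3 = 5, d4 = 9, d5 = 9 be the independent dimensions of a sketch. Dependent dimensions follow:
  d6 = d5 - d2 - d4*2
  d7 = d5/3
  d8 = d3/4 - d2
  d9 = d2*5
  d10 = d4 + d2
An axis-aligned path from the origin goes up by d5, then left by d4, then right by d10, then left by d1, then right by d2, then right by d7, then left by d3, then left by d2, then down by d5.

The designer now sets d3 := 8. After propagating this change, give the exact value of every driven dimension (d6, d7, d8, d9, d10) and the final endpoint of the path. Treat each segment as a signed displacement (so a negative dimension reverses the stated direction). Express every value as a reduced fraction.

Apply edit: d3 := 8
  d6 = d5 - d2 - d4*2 = -14
  d7 = d5/3 = 3
  d8 = d3/4 - d2 = -3
  d9 = d2*5 = 25
  d10 = d4 + d2 = 14
Walk from origin (0, 0):
  seg 1: up by d5 = 9 → (0, 9)
  seg 2: left by d4 = 9 → (-9, 9)
  seg 3: right by d10 = 14 → (5, 9)
  seg 4: left by d1 = 4 → (1, 9)
  seg 5: right by d2 = 5 → (6, 9)
  seg 6: right by d7 = 3 → (9, 9)
  seg 7: left by d3 = 8 → (1, 9)
  seg 8: left by d2 = 5 → (-4, 9)
  seg 9: down by d5 = 9 → (-4, 0)

d6 = -14
d7 = 3
d8 = -3
d9 = 25
d10 = 14
endpoint = (-4, 0)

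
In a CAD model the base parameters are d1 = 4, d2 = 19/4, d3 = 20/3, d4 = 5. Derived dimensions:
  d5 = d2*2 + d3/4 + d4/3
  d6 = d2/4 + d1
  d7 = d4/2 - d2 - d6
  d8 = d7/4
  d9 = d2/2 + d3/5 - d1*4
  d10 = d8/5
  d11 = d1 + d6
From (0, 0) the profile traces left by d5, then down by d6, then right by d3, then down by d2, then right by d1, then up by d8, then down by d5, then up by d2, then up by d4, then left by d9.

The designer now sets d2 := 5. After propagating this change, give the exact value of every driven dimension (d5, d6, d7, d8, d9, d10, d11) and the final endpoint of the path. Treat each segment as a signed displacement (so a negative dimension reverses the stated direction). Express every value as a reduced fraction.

Apply edit: d2 := 5
  d5 = d2*2 + d3/4 + d4/3 = 40/3
  d6 = d2/4 + d1 = 21/4
  d7 = d4/2 - d2 - d6 = -31/4
  d8 = d7/4 = -31/16
  d9 = d2/2 + d3/5 - d1*4 = -73/6
  d10 = d8/5 = -31/80
  d11 = d1 + d6 = 37/4
Walk from origin (0, 0):
  seg 1: left by d5 = 40/3 → (-40/3, 0)
  seg 2: down by d6 = 21/4 → (-40/3, -21/4)
  seg 3: right by d3 = 20/3 → (-20/3, -21/4)
  seg 4: down by d2 = 5 → (-20/3, -41/4)
  seg 5: right by d1 = 4 → (-8/3, -41/4)
  seg 6: up by d8 = -31/16 → (-8/3, -195/16)
  seg 7: down by d5 = 40/3 → (-8/3, -1225/48)
  seg 8: up by d2 = 5 → (-8/3, -985/48)
  seg 9: up by d4 = 5 → (-8/3, -745/48)
  seg 10: left by d9 = -73/6 → (19/2, -745/48)

d5 = 40/3
d6 = 21/4
d7 = -31/4
d8 = -31/16
d9 = -73/6
d10 = -31/80
d11 = 37/4
endpoint = (19/2, -745/48)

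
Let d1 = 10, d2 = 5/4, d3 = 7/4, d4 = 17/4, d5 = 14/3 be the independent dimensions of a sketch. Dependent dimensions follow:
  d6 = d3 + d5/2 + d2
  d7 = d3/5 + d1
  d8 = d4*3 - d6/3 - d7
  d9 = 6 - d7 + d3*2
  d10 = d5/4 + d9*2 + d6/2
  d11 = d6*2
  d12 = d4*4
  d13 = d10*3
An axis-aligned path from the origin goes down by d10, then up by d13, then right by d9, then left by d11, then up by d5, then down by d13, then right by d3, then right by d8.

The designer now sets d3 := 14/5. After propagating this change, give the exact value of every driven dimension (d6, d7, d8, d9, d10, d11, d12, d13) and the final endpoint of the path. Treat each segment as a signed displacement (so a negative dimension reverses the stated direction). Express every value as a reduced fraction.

Apply edit: d3 := 14/5
  d6 = d3 + d5/2 + d2 = 383/60
  d7 = d3/5 + d1 = 264/25
  d8 = d4*3 - d6/3 - d7 = 14/225
  d9 = 6 - d7 + d3*2 = 26/25
  d10 = d5/4 + d9*2 + d6/2 = 3863/600
  d11 = d6*2 = 383/30
  d12 = d4*4 = 17
  d13 = d10*3 = 3863/200
Walk from origin (0, 0):
  seg 1: down by d10 = 3863/600 → (0, -3863/600)
  seg 2: up by d13 = 3863/200 → (0, 3863/300)
  seg 3: right by d9 = 26/25 → (26/25, 3863/300)
  seg 4: left by d11 = 383/30 → (-1759/150, 3863/300)
  seg 5: up by d5 = 14/3 → (-1759/150, 5263/300)
  seg 6: down by d13 = 3863/200 → (-1759/150, -1063/600)
  seg 7: right by d3 = 14/5 → (-1339/150, -1063/600)
  seg 8: right by d8 = 14/225 → (-3989/450, -1063/600)

d6 = 383/60
d7 = 264/25
d8 = 14/225
d9 = 26/25
d10 = 3863/600
d11 = 383/30
d12 = 17
d13 = 3863/200
endpoint = (-3989/450, -1063/600)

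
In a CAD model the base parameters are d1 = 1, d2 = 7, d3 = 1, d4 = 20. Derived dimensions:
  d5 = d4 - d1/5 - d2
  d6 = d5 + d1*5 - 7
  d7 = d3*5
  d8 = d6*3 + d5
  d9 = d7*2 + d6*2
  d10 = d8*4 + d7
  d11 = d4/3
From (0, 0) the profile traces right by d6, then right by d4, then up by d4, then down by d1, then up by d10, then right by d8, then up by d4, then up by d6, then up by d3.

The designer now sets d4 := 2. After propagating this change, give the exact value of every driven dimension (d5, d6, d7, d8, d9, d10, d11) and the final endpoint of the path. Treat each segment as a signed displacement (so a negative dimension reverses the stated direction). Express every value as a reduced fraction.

Apply edit: d4 := 2
  d5 = d4 - d1/5 - d2 = -26/5
  d6 = d5 + d1*5 - 7 = -36/5
  d7 = d3*5 = 5
  d8 = d6*3 + d5 = -134/5
  d9 = d7*2 + d6*2 = -22/5
  d10 = d8*4 + d7 = -511/5
  d11 = d4/3 = 2/3
Walk from origin (0, 0):
  seg 1: right by d6 = -36/5 → (-36/5, 0)
  seg 2: right by d4 = 2 → (-26/5, 0)
  seg 3: up by d4 = 2 → (-26/5, 2)
  seg 4: down by d1 = 1 → (-26/5, 1)
  seg 5: up by d10 = -511/5 → (-26/5, -506/5)
  seg 6: right by d8 = -134/5 → (-32, -506/5)
  seg 7: up by d4 = 2 → (-32, -496/5)
  seg 8: up by d6 = -36/5 → (-32, -532/5)
  seg 9: up by d3 = 1 → (-32, -527/5)

d5 = -26/5
d6 = -36/5
d7 = 5
d8 = -134/5
d9 = -22/5
d10 = -511/5
d11 = 2/3
endpoint = (-32, -527/5)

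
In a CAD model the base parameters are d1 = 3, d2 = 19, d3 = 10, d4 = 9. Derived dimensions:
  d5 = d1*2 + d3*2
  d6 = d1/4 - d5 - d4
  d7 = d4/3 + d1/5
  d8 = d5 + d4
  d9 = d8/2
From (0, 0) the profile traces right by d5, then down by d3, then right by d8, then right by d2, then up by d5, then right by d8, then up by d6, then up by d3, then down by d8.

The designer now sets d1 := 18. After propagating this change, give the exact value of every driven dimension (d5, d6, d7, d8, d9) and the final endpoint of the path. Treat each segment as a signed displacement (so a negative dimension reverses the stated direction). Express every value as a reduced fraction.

Apply edit: d1 := 18
  d5 = d1*2 + d3*2 = 56
  d6 = d1/4 - d5 - d4 = -121/2
  d7 = d4/3 + d1/5 = 33/5
  d8 = d5 + d4 = 65
  d9 = d8/2 = 65/2
Walk from origin (0, 0):
  seg 1: right by d5 = 56 → (56, 0)
  seg 2: down by d3 = 10 → (56, -10)
  seg 3: right by d8 = 65 → (121, -10)
  seg 4: right by d2 = 19 → (140, -10)
  seg 5: up by d5 = 56 → (140, 46)
  seg 6: right by d8 = 65 → (205, 46)
  seg 7: up by d6 = -121/2 → (205, -29/2)
  seg 8: up by d3 = 10 → (205, -9/2)
  seg 9: down by d8 = 65 → (205, -139/2)

d5 = 56
d6 = -121/2
d7 = 33/5
d8 = 65
d9 = 65/2
endpoint = (205, -139/2)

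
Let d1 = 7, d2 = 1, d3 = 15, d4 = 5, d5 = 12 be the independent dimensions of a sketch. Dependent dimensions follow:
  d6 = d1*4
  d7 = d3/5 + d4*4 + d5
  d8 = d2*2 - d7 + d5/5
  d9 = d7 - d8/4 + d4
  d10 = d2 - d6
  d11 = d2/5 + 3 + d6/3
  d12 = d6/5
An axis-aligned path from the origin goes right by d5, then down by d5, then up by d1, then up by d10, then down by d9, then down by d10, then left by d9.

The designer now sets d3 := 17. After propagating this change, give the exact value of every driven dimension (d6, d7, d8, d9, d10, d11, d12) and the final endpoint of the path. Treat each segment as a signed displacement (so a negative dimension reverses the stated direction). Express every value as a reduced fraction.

d6 = 28
d7 = 177/5
d8 = -31
d9 = 963/20
d10 = -27
d11 = 188/15
d12 = 28/5
endpoint = (-723/20, -1063/20)

Apply edit: d3 := 17
  d6 = d1*4 = 28
  d7 = d3/5 + d4*4 + d5 = 177/5
  d8 = d2*2 - d7 + d5/5 = -31
  d9 = d7 - d8/4 + d4 = 963/20
  d10 = d2 - d6 = -27
  d11 = d2/5 + 3 + d6/3 = 188/15
  d12 = d6/5 = 28/5
Walk from origin (0, 0):
  seg 1: right by d5 = 12 → (12, 0)
  seg 2: down by d5 = 12 → (12, -12)
  seg 3: up by d1 = 7 → (12, -5)
  seg 4: up by d10 = -27 → (12, -32)
  seg 5: down by d9 = 963/20 → (12, -1603/20)
  seg 6: down by d10 = -27 → (12, -1063/20)
  seg 7: left by d9 = 963/20 → (-723/20, -1063/20)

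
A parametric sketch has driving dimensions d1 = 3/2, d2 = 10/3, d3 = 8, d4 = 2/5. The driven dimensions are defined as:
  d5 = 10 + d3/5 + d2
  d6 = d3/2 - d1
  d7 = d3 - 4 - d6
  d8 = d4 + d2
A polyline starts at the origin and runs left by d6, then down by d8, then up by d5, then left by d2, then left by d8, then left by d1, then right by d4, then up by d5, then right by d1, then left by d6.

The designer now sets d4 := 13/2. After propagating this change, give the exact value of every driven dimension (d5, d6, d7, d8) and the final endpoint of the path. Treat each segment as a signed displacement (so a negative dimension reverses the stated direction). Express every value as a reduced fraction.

d5 = 224/15
d6 = 5/2
d7 = 3/2
d8 = 59/6
endpoint = (-35/3, 601/30)

Apply edit: d4 := 13/2
  d5 = 10 + d3/5 + d2 = 224/15
  d6 = d3/2 - d1 = 5/2
  d7 = d3 - 4 - d6 = 3/2
  d8 = d4 + d2 = 59/6
Walk from origin (0, 0):
  seg 1: left by d6 = 5/2 → (-5/2, 0)
  seg 2: down by d8 = 59/6 → (-5/2, -59/6)
  seg 3: up by d5 = 224/15 → (-5/2, 51/10)
  seg 4: left by d2 = 10/3 → (-35/6, 51/10)
  seg 5: left by d8 = 59/6 → (-47/3, 51/10)
  seg 6: left by d1 = 3/2 → (-103/6, 51/10)
  seg 7: right by d4 = 13/2 → (-32/3, 51/10)
  seg 8: up by d5 = 224/15 → (-32/3, 601/30)
  seg 9: right by d1 = 3/2 → (-55/6, 601/30)
  seg 10: left by d6 = 5/2 → (-35/3, 601/30)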